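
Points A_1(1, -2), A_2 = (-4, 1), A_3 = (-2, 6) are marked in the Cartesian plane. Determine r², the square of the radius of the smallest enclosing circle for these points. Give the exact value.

Side lengths²: A_1A_2² = 34, A_1A_3² = 73, A_2A_3² = 29.
Since A_1A_3² = 73 ≥ 34 + 29 = 63, the angle opposite A_1A_3 is not acute, so the smallest enclosing circle has A_1A_3 as diameter.
Centre = midpoint of A_1A_3 = (-0.5, 2), r² = 73/4 = 18.25.

18.25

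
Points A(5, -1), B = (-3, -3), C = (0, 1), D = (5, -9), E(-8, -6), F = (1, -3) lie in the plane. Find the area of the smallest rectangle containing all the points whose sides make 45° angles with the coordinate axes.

In coordinates u = x + y, v = x − y the rectangle is axis-aligned; the map (x,y)→(u,v) scales areas by 2.
u-values: 4, -6, 1, -4, -14, -2; range = 4 − (-14) = 18.
v-values: 6, 0, -1, 14, -2, 4; range = 14 − (-2) = 16.
Area = (18 × 16) / 2 = 144.

144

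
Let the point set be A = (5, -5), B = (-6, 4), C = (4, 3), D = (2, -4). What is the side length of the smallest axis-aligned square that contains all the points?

11

The bounding box has width 11 and height 9.
An axis-aligned square enclosing the set must have side ≥ max(width, height).
So the minimum side is max(11, 9) = 11.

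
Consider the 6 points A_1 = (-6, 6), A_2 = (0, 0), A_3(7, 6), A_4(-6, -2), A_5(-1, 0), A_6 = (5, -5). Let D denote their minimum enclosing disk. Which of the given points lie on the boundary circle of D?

A_1, A_3, A_6

By Welzl's lemma the MEC is supported by two points (diametrically opposite) or three points (on a circumcircle).
The minimum enclosing circle is determined by three boundary points: A_1, A_3, A_6.
Their circumcentre is (0.5, 1.5) with r² = 62.5.
The farthest remaining point A_4 is at distance² 54.5 ≤ 62.5.
The points at distance exactly r from the centre are A_1, A_3, A_6 — 3 points.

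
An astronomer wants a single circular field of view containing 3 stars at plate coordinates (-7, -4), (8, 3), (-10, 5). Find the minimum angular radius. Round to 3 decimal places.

Call the three points A, B, C in the order given.
Side lengths²: AB² = 274, AC² = 90, BC² = 328.
Since BC² = 328 < 274 + 90 = 364, the triangle is acute, so the smallest enclosing circle is the circumcircle.
Circumcentre = (-29/26, 77/26), r² = 28085/338.
r = √(28085/338) ≈ 9.115.

9.115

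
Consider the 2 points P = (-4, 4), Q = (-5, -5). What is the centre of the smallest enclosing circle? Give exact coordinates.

The smallest circle enclosing two points has them as diameter endpoints.
Centre = midpoint = (-4.5, -0.5); r² = |PQ|²/4 = 82/4 = 20.5.
Centre = (-4.5, -0.5).

(-4.5, -0.5)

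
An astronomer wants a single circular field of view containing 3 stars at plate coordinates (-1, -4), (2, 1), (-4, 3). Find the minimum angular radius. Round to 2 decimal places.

Call the three points A, B, C in the order given.
Side lengths²: AB² = 34, AC² = 58, BC² = 40.
Since AC² = 58 < 40 + 34 = 74, the triangle is acute, so the smallest enclosing circle is the circumcircle.
Circumcentre = (-31/18, -1/6), r² = 2465/162.
r = √(2465/162) ≈ 3.90.

3.90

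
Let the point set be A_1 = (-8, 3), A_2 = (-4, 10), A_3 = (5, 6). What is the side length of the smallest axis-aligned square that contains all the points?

13

The bounding box has width 13 and height 7.
An axis-aligned square enclosing the set must have side ≥ max(width, height).
So the minimum side is max(13, 7) = 13.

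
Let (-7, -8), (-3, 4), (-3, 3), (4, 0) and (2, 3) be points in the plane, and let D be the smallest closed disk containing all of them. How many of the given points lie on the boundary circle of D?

The farthest pair is (-7, -8)–(2, 3) with squared distance 202. The circle on this segment as diameter has centre (-2.5, -2.5) and r² = 202/4 = 50.5.
Check (-3, 4): distance² to centre = 42.5 ≤ 50.5, so it lies inside.
All remaining points lie in this disk, and no smaller disk contains both endpoints, so this is the minimum enclosing circle.
The points at distance exactly r from the centre are (-7, -8), (2, 3) — 2 points.

2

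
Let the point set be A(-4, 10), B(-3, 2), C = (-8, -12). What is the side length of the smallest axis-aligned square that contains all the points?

The bounding box has width 5 and height 22.
An axis-aligned square enclosing the set must have side ≥ max(width, height).
So the minimum side is max(5, 22) = 22.

22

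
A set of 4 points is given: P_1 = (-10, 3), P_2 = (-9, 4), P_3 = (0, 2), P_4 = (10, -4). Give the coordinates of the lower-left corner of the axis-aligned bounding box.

x-range [-10, 10], y-range [-4, 4].
The lower-left corner is (-10, -4).

(-10, -4)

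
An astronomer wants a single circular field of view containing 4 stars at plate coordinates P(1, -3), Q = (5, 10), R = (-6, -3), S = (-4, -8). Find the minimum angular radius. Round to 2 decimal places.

10.06

A smallest enclosing disk is always determined by at most three of the input points on its boundary.
The farthest pair is Q–S with squared distance 405. The circle on this segment as diameter has centre (0.5, 1) and r² = 405/4 = 101.25.
Check P: distance² to centre = 16.25 ≤ 101.25, so it lies inside.
All remaining points lie in this disk, and no smaller disk contains both endpoints, so this is the minimum enclosing circle.
r = √(101.25) ≈ 10.06.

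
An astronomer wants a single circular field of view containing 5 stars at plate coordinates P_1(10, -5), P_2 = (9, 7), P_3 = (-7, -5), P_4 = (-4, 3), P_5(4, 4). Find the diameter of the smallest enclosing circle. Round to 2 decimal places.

20.07

The minimum enclosing circle is determined by three boundary points: P_1, P_2, P_3.
Their circumcentre is (1.5, 1/3) with r² = 3625/36.
The farthest remaining point P_4 is at distance² 1345/36 ≤ 3625/36.
Diameter = 2r = 2√(3625/36) ≈ 20.07.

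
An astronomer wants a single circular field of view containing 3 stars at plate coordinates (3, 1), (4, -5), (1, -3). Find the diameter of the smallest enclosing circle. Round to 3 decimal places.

6.083

Call the three points A, B, C in the order given.
Side lengths²: AB² = 37, AC² = 20, BC² = 13.
Since AB² = 37 ≥ 20 + 13 = 33, the angle opposite AB is not acute, so the smallest enclosing circle has AB as diameter.
Centre = midpoint of AB = (3.5, -2), r² = 37/4 = 9.25.
Diameter = 2r = 2√(9.25) ≈ 6.083.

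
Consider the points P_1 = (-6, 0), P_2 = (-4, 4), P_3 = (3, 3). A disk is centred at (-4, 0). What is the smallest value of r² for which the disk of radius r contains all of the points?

The required radius is the distance from (-4, 0) to the farthest point.
Squared distances: 4, 16, 58.
Maximum is 58, attained at P_3.

58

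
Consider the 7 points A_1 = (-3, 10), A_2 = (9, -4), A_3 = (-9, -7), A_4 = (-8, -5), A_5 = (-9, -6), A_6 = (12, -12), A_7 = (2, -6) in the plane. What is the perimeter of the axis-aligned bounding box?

86

Width = max x − min x = 12 − (-9) = 21.
Height = max y − min y = 10 − (-12) = 22.
Perimeter = 2(21 + 22) = 86.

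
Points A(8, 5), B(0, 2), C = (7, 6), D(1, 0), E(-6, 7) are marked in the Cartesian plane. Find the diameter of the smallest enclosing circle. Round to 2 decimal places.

A smallest enclosing disk is always determined by at most three of the input points on its boundary.
The farthest pair is A–E with squared distance 200. The circle on this segment as diameter has centre (1, 6) and r² = 200/4 = 50.
Check B: distance² to centre = 17 ≤ 50, so it lies inside.
All remaining points lie in this disk, and no smaller disk contains both endpoints, so this is the minimum enclosing circle.
Diameter = 2r = 2√50 ≈ 14.14.

14.14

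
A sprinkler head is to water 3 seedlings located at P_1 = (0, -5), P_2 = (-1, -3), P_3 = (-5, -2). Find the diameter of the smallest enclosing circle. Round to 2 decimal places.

5.83

Side lengths²: P_1P_2² = 5, P_1P_3² = 34, P_2P_3² = 17.
Since P_1P_3² = 34 ≥ 17 + 5 = 22, the angle opposite P_1P_3 is not acute, so the smallest enclosing circle has P_1P_3 as diameter.
Centre = midpoint of P_1P_3 = (-2.5, -3.5), r² = 34/4 = 8.5.
Diameter = 2r = 2√(8.5) ≈ 5.83.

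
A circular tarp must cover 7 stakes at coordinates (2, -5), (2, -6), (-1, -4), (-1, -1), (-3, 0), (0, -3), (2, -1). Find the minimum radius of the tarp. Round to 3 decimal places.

3.905

By Welzl's lemma the MEC is supported by two points (diametrically opposite) or three points (on a circumcircle).
The farthest pair is (2, -6)–(-3, 0) with squared distance 61. The circle on this segment as diameter has centre (-0.5, -3) and r² = 61/4 = 15.25.
Check (2, -5): distance² to centre = 10.25 ≤ 15.25, so it lies inside.
All remaining points lie in this disk, and no smaller disk contains both endpoints, so this is the minimum enclosing circle.
r = √(15.25) ≈ 3.905.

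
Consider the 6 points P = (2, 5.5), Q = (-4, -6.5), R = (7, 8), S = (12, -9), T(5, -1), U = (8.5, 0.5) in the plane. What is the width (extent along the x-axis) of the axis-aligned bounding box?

max x = 12, min x = -4, so width = 16.

16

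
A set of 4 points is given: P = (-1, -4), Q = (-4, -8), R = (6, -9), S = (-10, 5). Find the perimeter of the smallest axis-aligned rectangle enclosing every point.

60

Width = max x − min x = 6 − (-10) = 16.
Height = max y − min y = 5 − (-9) = 14.
Perimeter = 2(16 + 14) = 60.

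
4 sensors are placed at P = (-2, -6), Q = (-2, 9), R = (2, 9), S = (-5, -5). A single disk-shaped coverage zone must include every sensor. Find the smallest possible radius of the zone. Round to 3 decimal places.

7.841

The minimum enclosing circle is determined by three boundary points: P, R, S.
Their circumcentre is (-15/14, 25/14) with r² = 6025/98.
The farthest remaining point Q is at distance² 5185/98 ≤ 6025/98.
r = √(6025/98) ≈ 7.841.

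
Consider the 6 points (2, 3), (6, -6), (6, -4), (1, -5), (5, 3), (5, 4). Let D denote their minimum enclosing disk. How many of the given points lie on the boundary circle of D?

The minimum enclosing circle is determined by three boundary points: (6, -6), (1, -5), (5, 4).
Their circumcentre is (429/98, -109/98) with r² = 127361/4802.
The farthest remaining point (2, 3) is at distance² 108349/4802 ≤ 127361/4802.
The points at distance exactly r from the centre are (6, -6), (1, -5), (5, 4) — 3 points.

3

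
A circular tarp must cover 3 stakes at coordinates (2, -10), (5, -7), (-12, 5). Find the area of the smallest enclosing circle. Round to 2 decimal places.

340.48

Call the three points A, B, C in the order given.
Side lengths²: AB² = 18, AC² = 421, BC² = 433.
Since BC² = 433 < 421 + 18 = 439, the triangle is acute, so the smallest enclosing circle is the circumcircle.
Circumcentre = (-215/58, -75/58), r² = 182293/1682.
Area = π·r² = π·182293/1682 ≈ 340.48.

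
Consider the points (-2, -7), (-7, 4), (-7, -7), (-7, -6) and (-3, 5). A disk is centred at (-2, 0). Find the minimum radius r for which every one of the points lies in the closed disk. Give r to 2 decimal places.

The required radius is the distance from (-2, 0) to the farthest point.
Squared distances: 49, 41, 74, 61, 26.
Maximum is 74, attained at (-7, -7).
r = √74 ≈ 8.60.

8.60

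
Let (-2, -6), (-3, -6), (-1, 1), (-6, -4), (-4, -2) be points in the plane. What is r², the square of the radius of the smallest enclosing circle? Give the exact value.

125/9

The minimum enclosing circle of a finite set is fixed by two of the points (as a diameter) or three (as a circumcircle).
The minimum enclosing circle is determined by three boundary points: (-2, -6), (-1, 1), (-6, -4).
Their circumcentre is (-8/3, -7/3) with r² = 125/9.
The farthest remaining point (-3, -6) is at distance² 122/9 ≤ 125/9.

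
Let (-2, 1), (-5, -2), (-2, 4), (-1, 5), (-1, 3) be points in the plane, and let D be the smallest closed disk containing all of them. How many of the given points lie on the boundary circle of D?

The minimum enclosing circle of a finite set is fixed by two of the points (as a diameter) or three (as a circumcircle).
The farthest pair is (-5, -2)–(-1, 5) with squared distance 65. The circle on this segment as diameter has centre (-3, 1.5) and r² = 65/4 = 16.25.
Check (-2, 1): distance² to centre = 1.25 ≤ 16.25, so it lies inside.
All remaining points lie in this disk, and no smaller disk contains both endpoints, so this is the minimum enclosing circle.
The points at distance exactly r from the centre are (-5, -2), (-1, 5) — 2 points.

2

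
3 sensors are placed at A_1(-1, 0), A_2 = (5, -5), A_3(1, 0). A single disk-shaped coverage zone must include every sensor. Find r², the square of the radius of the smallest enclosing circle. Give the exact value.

15.25

Side lengths²: A_1A_2² = 61, A_1A_3² = 4, A_2A_3² = 41.
Since A_1A_2² = 61 ≥ 41 + 4 = 45, the angle opposite A_1A_2 is not acute, so the smallest enclosing circle has A_1A_2 as diameter.
Centre = midpoint of A_1A_2 = (2, -2.5), r² = 61/4 = 15.25.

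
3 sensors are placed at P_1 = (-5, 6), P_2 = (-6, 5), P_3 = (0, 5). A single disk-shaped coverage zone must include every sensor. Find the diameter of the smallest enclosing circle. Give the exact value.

6

Side lengths²: P_1P_2² = 2, P_1P_3² = 26, P_2P_3² = 36.
Since P_2P_3² = 36 ≥ 26 + 2 = 28, the angle opposite P_2P_3 is not acute, so the smallest enclosing circle has P_2P_3 as diameter.
Centre = midpoint of P_2P_3 = (-3, 5), r² = 36/4 = 9.
Diameter = 2r = 2√9 = 6.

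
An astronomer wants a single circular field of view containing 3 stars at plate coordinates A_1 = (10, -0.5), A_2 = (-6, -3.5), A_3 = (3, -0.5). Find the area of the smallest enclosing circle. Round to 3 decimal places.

Side lengths²: A_1A_2² = 265, A_1A_3² = 49, A_2A_3² = 90.
Since A_1A_2² = 265 ≥ 90 + 49 = 139, the angle opposite A_1A_2 is not acute, so the smallest enclosing circle has A_1A_2 as diameter.
Centre = midpoint of A_1A_2 = (2, -2), r² = 265/4 = 66.25.
Area = π·r² = π·66.25 ≈ 208.131.

208.131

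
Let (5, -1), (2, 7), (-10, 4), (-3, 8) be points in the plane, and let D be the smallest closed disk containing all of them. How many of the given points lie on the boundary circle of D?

A smallest enclosing disk is always determined by at most three of the input points on its boundary.
The farthest pair is (5, -1)–(-10, 4) with squared distance 250. The circle on this segment as diameter has centre (-2.5, 1.5) and r² = 250/4 = 62.5.
Check (2, 7): distance² to centre = 50.5 ≤ 62.5, so it lies inside.
All remaining points lie in this disk, and no smaller disk contains both endpoints, so this is the minimum enclosing circle.
The points at distance exactly r from the centre are (5, -1), (-10, 4) — 2 points.

2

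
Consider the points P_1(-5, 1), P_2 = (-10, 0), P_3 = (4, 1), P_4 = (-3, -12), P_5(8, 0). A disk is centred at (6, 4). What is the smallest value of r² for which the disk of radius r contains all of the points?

The required radius is the distance from (6, 4) to the farthest point.
Squared distances: 130, 272, 13, 337, 20.
Maximum is 337, attained at P_4.

337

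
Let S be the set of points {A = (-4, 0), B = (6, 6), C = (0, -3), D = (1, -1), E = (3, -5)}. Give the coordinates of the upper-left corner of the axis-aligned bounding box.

(-4, 6)

x-range [-4, 6], y-range [-5, 6].
The upper-left corner is (-4, 6).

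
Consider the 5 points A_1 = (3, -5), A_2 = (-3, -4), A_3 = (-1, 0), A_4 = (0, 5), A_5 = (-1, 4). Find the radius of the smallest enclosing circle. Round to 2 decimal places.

A smallest enclosing disk is always determined by at most three of the input points on its boundary.
The minimum enclosing circle is determined by three boundary points: A_1, A_2, A_4.
Their circumcentre is (27/38, -9/38) with r² = 20165/722.
The farthest remaining point A_5 is at distance² 15073/722 ≤ 20165/722.
r = √(20165/722) ≈ 5.28.

5.28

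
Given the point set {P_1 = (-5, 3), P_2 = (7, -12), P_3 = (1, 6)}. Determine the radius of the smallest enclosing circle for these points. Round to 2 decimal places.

9.70

Side lengths²: P_1P_2² = 369, P_1P_3² = 45, P_2P_3² = 360.
Since P_1P_2² = 369 < 360 + 45 = 405, the triangle is acute, so the smallest enclosing circle is the circumcircle.
Circumcentre = (29/14, -51/14), r² = 9225/98.
r = √(9225/98) ≈ 9.70.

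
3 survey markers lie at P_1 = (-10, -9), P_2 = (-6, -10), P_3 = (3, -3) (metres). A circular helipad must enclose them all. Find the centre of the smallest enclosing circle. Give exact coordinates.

Side lengths²: P_1P_2² = 17, P_1P_3² = 205, P_2P_3² = 130.
Since P_1P_3² = 205 ≥ 130 + 17 = 147, the angle opposite P_1P_3 is not acute, so the smallest enclosing circle has P_1P_3 as diameter.
Centre = midpoint of P_1P_3 = (-3.5, -6), r² = 205/4 = 51.25.
Centre = (-3.5, -6).

(-3.5, -6)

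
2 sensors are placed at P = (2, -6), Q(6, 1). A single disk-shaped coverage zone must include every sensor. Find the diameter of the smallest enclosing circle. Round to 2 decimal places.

The smallest circle enclosing two points has them as diameter endpoints.
Centre = midpoint = (4, -2.5); r² = |PQ|²/4 = 65/4 = 16.25.
Diameter = 2r = 2√(16.25) ≈ 8.06.

8.06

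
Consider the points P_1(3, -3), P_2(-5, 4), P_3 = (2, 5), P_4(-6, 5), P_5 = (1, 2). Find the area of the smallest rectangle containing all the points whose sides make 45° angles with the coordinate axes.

In coordinates u = x + y, v = x − y the rectangle is axis-aligned; the map (x,y)→(u,v) scales areas by 2.
u-values: 0, -1, 7, -1, 3; range = 7 − (-1) = 8.
v-values: 6, -9, -3, -11, -1; range = 6 − (-11) = 17.
Area = (8 × 17) / 2 = 68.

68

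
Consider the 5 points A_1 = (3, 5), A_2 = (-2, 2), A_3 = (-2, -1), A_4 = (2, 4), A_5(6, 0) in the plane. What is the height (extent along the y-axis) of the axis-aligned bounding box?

max y = 5, min y = -1, so height = 6.

6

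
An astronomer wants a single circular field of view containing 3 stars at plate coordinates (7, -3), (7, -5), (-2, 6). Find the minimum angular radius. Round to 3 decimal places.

7.106

Call the three points A, B, C in the order given.
Side lengths²: AB² = 4, AC² = 162, BC² = 202.
Since BC² = 202 ≥ 162 + 4 = 166, the angle opposite BC is not acute, so the smallest enclosing circle has BC as diameter.
Centre = midpoint of BC = (2.5, 0.5), r² = 202/4 = 50.5.
r = √(50.5) ≈ 7.106.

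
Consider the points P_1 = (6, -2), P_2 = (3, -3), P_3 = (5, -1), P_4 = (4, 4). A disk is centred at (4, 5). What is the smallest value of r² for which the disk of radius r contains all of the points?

The required radius is the distance from (4, 5) to the farthest point.
Squared distances: 53, 65, 37, 1.
Maximum is 65, attained at P_2.

65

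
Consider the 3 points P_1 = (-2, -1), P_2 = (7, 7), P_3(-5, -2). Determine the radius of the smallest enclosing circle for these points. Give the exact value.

Side lengths²: P_1P_2² = 145, P_1P_3² = 10, P_2P_3² = 225.
Since P_2P_3² = 225 ≥ 145 + 10 = 155, the angle opposite P_2P_3 is not acute, so the smallest enclosing circle has P_2P_3 as diameter.
Centre = midpoint of P_2P_3 = (1, 2.5), r² = 225/4 = 56.25.
r = √(56.25) = 7.5.

7.5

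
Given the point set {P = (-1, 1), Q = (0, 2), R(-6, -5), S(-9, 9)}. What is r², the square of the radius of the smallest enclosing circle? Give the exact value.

45305/882

By Welzl's lemma the MEC is supported by two points (diametrically opposite) or three points (on a circumcircle).
The minimum enclosing circle is determined by three boundary points: Q, R, S.
Their circumcentre is (-43/6, 29/14) with r² = 45305/882.
The farthest remaining point P is at distance² 34553/882 ≤ 45305/882.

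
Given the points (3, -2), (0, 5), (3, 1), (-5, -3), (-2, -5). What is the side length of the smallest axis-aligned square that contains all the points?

The bounding box has width 8 and height 10.
An axis-aligned square enclosing the set must have side ≥ max(width, height).
So the minimum side is max(8, 10) = 10.

10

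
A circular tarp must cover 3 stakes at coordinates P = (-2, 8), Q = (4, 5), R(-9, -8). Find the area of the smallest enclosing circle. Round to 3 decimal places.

266.163

Side lengths²: PQ² = 45, PR² = 305, QR² = 338.
Since QR² = 338 < 305 + 45 = 350, the triangle is acute, so the smallest enclosing circle is the circumcircle.
Circumcentre = (-17/6, -7/6), r² = 1525/18.
Area = π·r² = π·1525/18 ≈ 266.163.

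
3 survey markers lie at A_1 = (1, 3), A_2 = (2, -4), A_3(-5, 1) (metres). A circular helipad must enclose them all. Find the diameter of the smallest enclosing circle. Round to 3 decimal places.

8.743

Side lengths²: A_1A_2² = 50, A_1A_3² = 40, A_2A_3² = 74.
Since A_2A_3² = 74 < 50 + 40 = 90, the triangle is acute, so the smallest enclosing circle is the circumcircle.
Circumcentre = (-23/22, -19/22), r² = 4625/242.
Diameter = 2r = 2√(4625/242) ≈ 8.743.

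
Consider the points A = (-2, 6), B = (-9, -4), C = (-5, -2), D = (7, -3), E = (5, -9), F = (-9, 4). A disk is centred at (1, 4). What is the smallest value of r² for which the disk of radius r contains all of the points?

The required radius is the distance from (1, 4) to the farthest point.
Squared distances: 13, 164, 72, 85, 185, 100.
Maximum is 185, attained at E.

185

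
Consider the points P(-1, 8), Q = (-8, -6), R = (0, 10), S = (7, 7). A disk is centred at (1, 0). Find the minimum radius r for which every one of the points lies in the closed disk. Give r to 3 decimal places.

The required radius is the distance from (1, 0) to the farthest point.
Squared distances: 68, 117, 101, 85.
Maximum is 117, attained at Q.
r = √117 ≈ 10.817.

10.817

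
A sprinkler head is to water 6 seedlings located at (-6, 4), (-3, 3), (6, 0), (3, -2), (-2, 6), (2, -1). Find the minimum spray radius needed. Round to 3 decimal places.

6.325

By Welzl's lemma the MEC is supported by two points (diametrically opposite) or three points (on a circumcircle).
The farthest pair is (-6, 4)–(6, 0) with squared distance 160. The circle on this segment as diameter has centre (0, 2) and r² = 160/4 = 40.
Check (-3, 3): distance² to centre = 10 ≤ 40, so it lies inside.
All remaining points lie in this disk, and no smaller disk contains both endpoints, so this is the minimum enclosing circle.
r = √40 ≈ 6.325.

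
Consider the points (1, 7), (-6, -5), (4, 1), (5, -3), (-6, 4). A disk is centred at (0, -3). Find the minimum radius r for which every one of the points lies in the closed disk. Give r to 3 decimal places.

10.050

The required radius is the distance from (0, -3) to the farthest point.
Squared distances: 101, 40, 32, 25, 85.
Maximum is 101, attained at (1, 7).
r = √101 ≈ 10.050.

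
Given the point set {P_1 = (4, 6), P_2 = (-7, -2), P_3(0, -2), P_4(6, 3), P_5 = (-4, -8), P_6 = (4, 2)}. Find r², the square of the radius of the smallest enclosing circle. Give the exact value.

By Welzl's lemma the MEC is supported by two points (diametrically opposite) or three points (on a circumcircle).
The farthest pair is P_1–P_5 with squared distance 260. The circle on this segment as diameter has centre (0, -1) and r² = 260/4 = 65.
Check P_2: distance² to centre = 50 ≤ 65, so it lies inside.
All remaining points lie in this disk, and no smaller disk contains both endpoints, so this is the minimum enclosing circle.

65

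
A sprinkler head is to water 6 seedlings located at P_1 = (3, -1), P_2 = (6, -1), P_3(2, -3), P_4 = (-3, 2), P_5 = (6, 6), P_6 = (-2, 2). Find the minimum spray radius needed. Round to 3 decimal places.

5.276

A smallest enclosing disk is always determined by at most three of the input points on its boundary.
The minimum enclosing circle is determined by three boundary points: P_3, P_4, P_5.
Their circumcentre is (59/26, 59/26) with r² = 9409/338.
The farthest remaining point P_2 is at distance² 8317/338 ≤ 9409/338.
r = √(9409/338) ≈ 5.276.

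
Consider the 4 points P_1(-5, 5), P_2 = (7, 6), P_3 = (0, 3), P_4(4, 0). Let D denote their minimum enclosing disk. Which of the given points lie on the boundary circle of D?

The minimum enclosing circle of a finite set is fixed by two of the points (as a diameter) or three (as a circumcircle).
The minimum enclosing circle is determined by three boundary points: P_1, P_2, P_4.
Their circumcentre is (47/46, 241/46) with r² = 38425/1058.
The farthest remaining point P_3 is at distance² 6409/1058 ≤ 38425/1058.
The points at distance exactly r from the centre are P_1, P_2, P_4 — 3 points.

P_1, P_2, P_4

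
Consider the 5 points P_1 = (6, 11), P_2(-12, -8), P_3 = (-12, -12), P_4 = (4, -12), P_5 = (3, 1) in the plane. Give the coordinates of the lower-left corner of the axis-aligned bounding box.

(-12, -12)

x-range [-12, 6], y-range [-12, 11].
The lower-left corner is (-12, -12).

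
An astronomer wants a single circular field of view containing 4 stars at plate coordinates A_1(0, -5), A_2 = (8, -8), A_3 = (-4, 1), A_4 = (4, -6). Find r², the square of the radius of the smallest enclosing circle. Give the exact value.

A smallest enclosing disk is always determined by at most three of the input points on its boundary.
The farthest pair is A_2–A_3 with squared distance 225. The circle on this segment as diameter has centre (2, -3.5) and r² = 225/4 = 56.25.
Check A_1: distance² to centre = 6.25 ≤ 56.25, so it lies inside.
All remaining points lie in this disk, and no smaller disk contains both endpoints, so this is the minimum enclosing circle.

56.25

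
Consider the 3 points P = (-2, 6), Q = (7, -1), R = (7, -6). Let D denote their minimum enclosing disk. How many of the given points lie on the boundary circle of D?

2

Side lengths²: PQ² = 130, PR² = 225, QR² = 25.
Since PR² = 225 ≥ 130 + 25 = 155, the angle opposite PR is not acute, so the smallest enclosing circle has PR as diameter.
Centre = midpoint of PR = (2.5, 0), r² = 225/4 = 56.25.
The points at distance exactly r from the centre are P, R — 2 points.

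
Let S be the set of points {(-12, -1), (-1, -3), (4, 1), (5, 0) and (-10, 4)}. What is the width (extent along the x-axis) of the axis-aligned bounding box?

17

max x = 5, min x = -12, so width = 17.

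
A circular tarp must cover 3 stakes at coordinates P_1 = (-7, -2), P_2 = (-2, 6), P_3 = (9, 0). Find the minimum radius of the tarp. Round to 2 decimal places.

8.06

Side lengths²: P_1P_2² = 89, P_1P_3² = 260, P_2P_3² = 157.
Since P_1P_3² = 260 ≥ 157 + 89 = 246, the angle opposite P_1P_3 is not acute, so the smallest enclosing circle has P_1P_3 as diameter.
Centre = midpoint of P_1P_3 = (1, -1), r² = 260/4 = 65.
r = √65 ≈ 8.06.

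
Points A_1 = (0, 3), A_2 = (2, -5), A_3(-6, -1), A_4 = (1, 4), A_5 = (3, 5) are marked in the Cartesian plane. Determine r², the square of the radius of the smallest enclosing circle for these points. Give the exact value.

By Welzl's lemma the MEC is supported by two points (diametrically opposite) or three points (on a circumcircle).
The minimum enclosing circle is determined by three boundary points: A_2, A_3, A_5.
Their circumcentre is (-5/14, 2/7) with r² = 6565/196.
The farthest remaining point A_4 is at distance² 3065/196 ≤ 6565/196.

6565/196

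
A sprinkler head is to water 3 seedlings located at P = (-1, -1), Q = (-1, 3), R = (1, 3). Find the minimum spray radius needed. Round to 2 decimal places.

Side lengths²: PQ² = 16, PR² = 20, QR² = 4.
Since PR² = 20 ≥ 16 + 4 = 20, the angle opposite PR is not acute, so the smallest enclosing circle has PR as diameter.
Centre = midpoint of PR = (0, 1), r² = 20/4 = 5.
r = √5 ≈ 2.24.

2.24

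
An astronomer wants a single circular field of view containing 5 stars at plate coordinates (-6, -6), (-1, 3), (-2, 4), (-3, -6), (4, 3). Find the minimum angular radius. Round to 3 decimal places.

The farthest pair is (-6, -6)–(4, 3) with squared distance 181. The circle on this segment as diameter has centre (-1, -1.5) and r² = 181/4 = 45.25.
Check (-1, 3): distance² to centre = 20.25 ≤ 45.25, so it lies inside.
All remaining points lie in this disk, and no smaller disk contains both endpoints, so this is the minimum enclosing circle.
r = √(45.25) ≈ 6.727.

6.727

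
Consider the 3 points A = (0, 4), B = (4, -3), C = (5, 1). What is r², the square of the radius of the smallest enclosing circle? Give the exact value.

16.25

Side lengths²: AB² = 65, AC² = 34, BC² = 17.
Since AB² = 65 ≥ 34 + 17 = 51, the angle opposite AB is not acute, so the smallest enclosing circle has AB as diameter.
Centre = midpoint of AB = (2, 0.5), r² = 65/4 = 16.25.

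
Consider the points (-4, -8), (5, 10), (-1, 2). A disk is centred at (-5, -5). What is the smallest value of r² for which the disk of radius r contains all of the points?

The required radius is the distance from (-5, -5) to the farthest point.
Squared distances: 10, 325, 65.
Maximum is 325, attained at (5, 10).

325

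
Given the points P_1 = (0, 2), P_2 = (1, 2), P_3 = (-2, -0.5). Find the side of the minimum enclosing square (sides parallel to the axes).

The bounding box has width 3 and height 2.5.
An axis-aligned square enclosing the set must have side ≥ max(width, height).
So the minimum side is max(3, 2.5) = 3.

3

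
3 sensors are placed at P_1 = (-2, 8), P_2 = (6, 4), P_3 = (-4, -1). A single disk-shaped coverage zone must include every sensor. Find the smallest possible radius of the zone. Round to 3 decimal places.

5.762

Side lengths²: P_1P_2² = 80, P_1P_3² = 85, P_2P_3² = 125.
Since P_2P_3² = 125 < 85 + 80 = 165, the triangle is acute, so the smallest enclosing circle is the circumcircle.
Circumcentre = (0.375, 2.75), r² = 33.203125.
r = √(33.203125) ≈ 5.762.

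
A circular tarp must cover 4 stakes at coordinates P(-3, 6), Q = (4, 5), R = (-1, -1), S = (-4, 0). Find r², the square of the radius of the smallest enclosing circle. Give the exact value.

The minimum enclosing circle of a finite set is fixed by two of the points (as a diameter) or three (as a circumcircle).
The farthest pair is Q–S with squared distance 89. The circle on this segment as diameter has centre (0, 2.5) and r² = 89/4 = 22.25.
Check P: distance² to centre = 21.25 ≤ 22.25, so it lies inside.
All remaining points lie in this disk, and no smaller disk contains both endpoints, so this is the minimum enclosing circle.

22.25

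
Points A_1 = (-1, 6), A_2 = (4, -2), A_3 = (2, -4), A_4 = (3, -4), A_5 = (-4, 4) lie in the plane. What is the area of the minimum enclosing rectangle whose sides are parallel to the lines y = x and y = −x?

In coordinates u = x + y, v = x − y the rectangle is axis-aligned; the map (x,y)→(u,v) scales areas by 2.
u-values: 5, 2, -2, -1, 0; range = 5 − (-2) = 7.
v-values: -7, 6, 6, 7, -8; range = 7 − (-8) = 15.
Area = (7 × 15) / 2 = 52.5.

52.5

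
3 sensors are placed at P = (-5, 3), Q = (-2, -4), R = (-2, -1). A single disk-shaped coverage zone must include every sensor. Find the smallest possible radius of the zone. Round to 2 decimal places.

3.81

Side lengths²: PQ² = 58, PR² = 25, QR² = 9.
Since PQ² = 58 ≥ 25 + 9 = 34, the angle opposite PQ is not acute, so the smallest enclosing circle has PQ as diameter.
Centre = midpoint of PQ = (-3.5, -0.5), r² = 58/4 = 14.5.
r = √(14.5) ≈ 3.81.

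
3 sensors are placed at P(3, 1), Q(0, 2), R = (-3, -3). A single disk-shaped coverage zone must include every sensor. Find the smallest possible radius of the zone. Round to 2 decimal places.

3.61

Side lengths²: PQ² = 10, PR² = 52, QR² = 34.
Since PR² = 52 ≥ 34 + 10 = 44, the angle opposite PR is not acute, so the smallest enclosing circle has PR as diameter.
Centre = midpoint of PR = (0, -1), r² = 52/4 = 13.
r = √13 ≈ 3.61.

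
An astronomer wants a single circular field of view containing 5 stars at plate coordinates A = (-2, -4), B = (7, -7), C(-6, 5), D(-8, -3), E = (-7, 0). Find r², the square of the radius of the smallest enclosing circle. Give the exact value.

By Welzl's lemma the MEC is supported by two points (diametrically opposite) or three points (on a circumcircle).
The farthest pair is B–C with squared distance 313. The circle on this segment as diameter has centre (0.5, -1) and r² = 313/4 = 78.25.
Check A: distance² to centre = 15.25 ≤ 78.25, so it lies inside.
All remaining points lie in this disk, and no smaller disk contains both endpoints, so this is the minimum enclosing circle.

78.25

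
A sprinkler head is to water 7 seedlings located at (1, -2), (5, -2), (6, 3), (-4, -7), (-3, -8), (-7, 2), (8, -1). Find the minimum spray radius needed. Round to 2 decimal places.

The minimum enclosing circle of a finite set is fixed by two of the points (as a diameter) or three (as a circumcircle).
The minimum enclosing circle is determined by three boundary points: (-3, -8), (-7, 2), (8, -1).
Their circumcentre is (5/23, -21/23) with r² = 32045/529.
The farthest remaining point (-4, -7) is at distance² 29009/529 ≤ 32045/529.
r = √(32045/529) ≈ 7.78.

7.78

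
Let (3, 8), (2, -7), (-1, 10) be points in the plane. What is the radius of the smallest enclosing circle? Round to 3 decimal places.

Call the three points A, B, C in the order given.
Side lengths²: AB² = 226, AC² = 20, BC² = 298.
Since BC² = 298 ≥ 226 + 20 = 246, the angle opposite BC is not acute, so the smallest enclosing circle has BC as diameter.
Centre = midpoint of BC = (0.5, 1.5), r² = 298/4 = 74.5.
r = √(74.5) ≈ 8.631.

8.631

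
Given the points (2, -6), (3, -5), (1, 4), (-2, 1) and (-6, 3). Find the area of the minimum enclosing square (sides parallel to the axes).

The bounding box has width 9 and height 10.
An axis-aligned square enclosing the set must have side ≥ max(width, height).
So the minimum side is max(9, 10) = 10.
Area = 10² = 100.

100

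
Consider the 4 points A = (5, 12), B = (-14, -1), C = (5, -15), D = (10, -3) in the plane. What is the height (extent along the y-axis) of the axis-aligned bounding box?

max y = 12, min y = -15, so height = 27.

27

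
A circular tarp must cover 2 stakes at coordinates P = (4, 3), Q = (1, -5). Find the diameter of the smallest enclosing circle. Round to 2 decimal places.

8.54

The smallest circle enclosing two points has them as diameter endpoints.
Centre = midpoint = (2.5, -1); r² = |PQ|²/4 = 73/4 = 18.25.
Diameter = 2r = 2√(18.25) ≈ 8.54.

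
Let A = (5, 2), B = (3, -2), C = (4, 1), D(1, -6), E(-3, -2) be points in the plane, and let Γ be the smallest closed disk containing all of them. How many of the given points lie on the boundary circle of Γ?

3

By Welzl's lemma the MEC is supported by two points (diametrically opposite) or three points (on a circumcircle).
The minimum enclosing circle is determined by three boundary points: A, D, E.
Their circumcentre is (5/3, -4/3) with r² = 200/9.
The farthest remaining point C is at distance² 98/9 ≤ 200/9.
The points at distance exactly r from the centre are A, D, E — 3 points.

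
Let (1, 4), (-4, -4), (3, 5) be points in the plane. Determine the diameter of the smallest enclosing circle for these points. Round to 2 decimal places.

11.40

Call the three points A, B, C in the order given.
Side lengths²: AB² = 89, AC² = 5, BC² = 130.
Since BC² = 130 ≥ 89 + 5 = 94, the angle opposite BC is not acute, so the smallest enclosing circle has BC as diameter.
Centre = midpoint of BC = (-0.5, 0.5), r² = 130/4 = 32.5.
Diameter = 2r = 2√(32.5) ≈ 11.40.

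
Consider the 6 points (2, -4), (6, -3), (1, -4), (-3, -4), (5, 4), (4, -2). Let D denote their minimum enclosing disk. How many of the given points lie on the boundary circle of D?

3

The minimum enclosing circle is determined by three boundary points: (6, -3), (-3, -4), (5, 4).
Their circumcentre is (1.125, -0.125) with r² = 32.03125.
The farthest remaining point (2, -4) is at distance² 15.78125 ≤ 32.03125.
The points at distance exactly r from the centre are (6, -3), (-3, -4), (5, 4) — 3 points.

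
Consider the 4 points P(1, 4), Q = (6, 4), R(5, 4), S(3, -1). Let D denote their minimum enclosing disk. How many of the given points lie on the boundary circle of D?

3

The minimum enclosing circle of a finite set is fixed by two of the points (as a diameter) or three (as a circumcircle).
The minimum enclosing circle is determined by three boundary points: P, Q, S.
Their circumcentre is (3.5, 2.1) with r² = 9.86.
The farthest remaining point R is at distance² 5.86 ≤ 9.86.
The points at distance exactly r from the centre are P, Q, S — 3 points.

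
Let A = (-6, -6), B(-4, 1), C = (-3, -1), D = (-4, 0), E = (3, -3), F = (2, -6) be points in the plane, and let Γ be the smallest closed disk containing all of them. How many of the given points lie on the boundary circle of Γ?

3

The minimum enclosing circle is determined by three boundary points: A, B, E.
Their circumcentre is (-71/38, -129/38) with r² = 17225/722.
The farthest remaining point F is at distance² 15705/722 ≤ 17225/722.
The points at distance exactly r from the centre are A, B, E — 3 points.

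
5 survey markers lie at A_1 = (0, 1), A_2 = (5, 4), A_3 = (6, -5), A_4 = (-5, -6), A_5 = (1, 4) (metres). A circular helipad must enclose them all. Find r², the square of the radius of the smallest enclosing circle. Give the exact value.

The minimum enclosing circle of a finite set is fixed by two of the points (as a diameter) or three (as a circumcircle).
The minimum enclosing circle is determined by three boundary points: A_2, A_3, A_4.
Their circumcentre is (0.1, -1.1) with r² = 50.02.
The farthest remaining point A_5 is at distance² 26.82 ≤ 50.02.

50.02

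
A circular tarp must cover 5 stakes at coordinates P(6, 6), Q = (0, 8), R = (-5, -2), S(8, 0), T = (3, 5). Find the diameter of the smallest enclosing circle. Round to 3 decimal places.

13.864

By Welzl's lemma the MEC is supported by two points (diametrically opposite) or three points (on a circumcircle).
The minimum enclosing circle is determined by three boundary points: Q, R, S.
Their circumcentre is (7/6, 7/6) with r² = 865/18.
The farthest remaining point P is at distance² 841/18 ≤ 865/18.
Diameter = 2r = 2√(865/18) ≈ 13.864.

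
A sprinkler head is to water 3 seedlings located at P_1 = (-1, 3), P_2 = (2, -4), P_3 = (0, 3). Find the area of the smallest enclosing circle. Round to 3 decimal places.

45.553

Side lengths²: P_1P_2² = 58, P_1P_3² = 1, P_2P_3² = 53.
Since P_1P_2² = 58 ≥ 53 + 1 = 54, the angle opposite P_1P_2 is not acute, so the smallest enclosing circle has P_1P_2 as diameter.
Centre = midpoint of P_1P_2 = (0.5, -0.5), r² = 58/4 = 14.5.
Area = π·r² = π·14.5 ≈ 45.553.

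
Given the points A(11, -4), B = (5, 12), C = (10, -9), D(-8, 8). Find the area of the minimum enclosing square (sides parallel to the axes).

441

The bounding box has width 19 and height 21.
An axis-aligned square enclosing the set must have side ≥ max(width, height).
So the minimum side is max(19, 21) = 21.
Area = 21² = 441.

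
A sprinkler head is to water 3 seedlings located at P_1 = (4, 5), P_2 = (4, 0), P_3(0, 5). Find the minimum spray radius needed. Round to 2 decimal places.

3.20

Side lengths²: P_1P_2² = 25, P_1P_3² = 16, P_2P_3² = 41.
Since P_2P_3² = 41 ≥ 25 + 16 = 41, the angle opposite P_2P_3 is not acute, so the smallest enclosing circle has P_2P_3 as diameter.
Centre = midpoint of P_2P_3 = (2, 2.5), r² = 41/4 = 10.25.
r = √(10.25) ≈ 3.20.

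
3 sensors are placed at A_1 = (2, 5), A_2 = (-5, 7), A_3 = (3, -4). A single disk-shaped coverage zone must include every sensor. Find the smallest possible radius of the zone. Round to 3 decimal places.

6.801

Side lengths²: A_1A_2² = 53, A_1A_3² = 82, A_2A_3² = 185.
Since A_2A_3² = 185 ≥ 82 + 53 = 135, the angle opposite A_2A_3 is not acute, so the smallest enclosing circle has A_2A_3 as diameter.
Centre = midpoint of A_2A_3 = (-1, 1.5), r² = 185/4 = 46.25.
r = √(46.25) ≈ 6.801.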